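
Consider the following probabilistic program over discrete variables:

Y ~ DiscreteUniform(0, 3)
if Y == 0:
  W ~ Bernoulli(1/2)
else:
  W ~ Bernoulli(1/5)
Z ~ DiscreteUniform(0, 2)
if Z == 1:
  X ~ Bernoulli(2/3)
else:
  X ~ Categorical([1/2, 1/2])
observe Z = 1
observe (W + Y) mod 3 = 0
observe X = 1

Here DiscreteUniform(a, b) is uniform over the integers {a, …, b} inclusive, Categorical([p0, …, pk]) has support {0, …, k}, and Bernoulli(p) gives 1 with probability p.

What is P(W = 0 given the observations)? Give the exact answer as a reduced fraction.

Enumerate traces; 3 have nonzero weight after conditioning:
  (Y=0, W=0, Z=1, X=1) weight 1/36
  (Y=2, W=1, Z=1, X=1) weight 1/90
  (Y=3, W=0, Z=1, X=1) weight 2/45
Group by W:
  weight(W=0) = 13/180
  weight(W=1) = 1/90
Total weight = 13/180 + 1/90 = 1/12
P(W=0 | obs) = 13/180 / 1/12 = 13/15
P(W=1 | obs) = 1/90 / 1/12 = 2/15

P(W = 0 | obs) = 13/15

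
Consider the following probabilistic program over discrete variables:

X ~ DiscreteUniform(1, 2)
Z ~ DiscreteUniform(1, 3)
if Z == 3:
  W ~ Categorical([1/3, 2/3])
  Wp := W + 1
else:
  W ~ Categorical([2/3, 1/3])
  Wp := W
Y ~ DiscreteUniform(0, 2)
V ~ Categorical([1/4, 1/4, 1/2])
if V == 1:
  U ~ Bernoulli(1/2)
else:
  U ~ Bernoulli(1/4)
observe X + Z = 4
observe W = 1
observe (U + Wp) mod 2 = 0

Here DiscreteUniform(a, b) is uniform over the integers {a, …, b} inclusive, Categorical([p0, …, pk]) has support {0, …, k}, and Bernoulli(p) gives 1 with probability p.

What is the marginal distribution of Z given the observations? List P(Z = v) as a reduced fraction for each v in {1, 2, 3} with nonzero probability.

P(Z=2) = 5/27, P(Z=3) = 22/27

Enumerate traces; 18 have nonzero weight after conditioning:
  (X=1, Z=3, W=1, Y=0, V=0, U=0) weight 1/144
  (X=1, Z=3, W=1, Y=0, V=1, U=0) weight 1/216
  (X=1, Z=3, W=1, Y=0, V=2, U=0) weight 1/72
  (X=1, Z=3, W=1, Y=1, V=0, U=0) weight 1/144
  (X=1, Z=3, W=1, Y=1, V=1, U=0) weight 1/216
  (X=1, Z=3, W=1, Y=1, V=2, U=0) weight 1/72
  (X=1, Z=3, W=1, Y=2, V=0, U=0) weight 1/144
  (X=1, Z=3, W=1, Y=2, V=1, U=0) weight 1/216
  (X=2, Z=2, W=1, Y=0, V=0, U=1) weight 1/864
  … 9 more
Group by Z:
  weight(Z=2) = 5/288
  weight(Z=3) = 11/144
Total weight = 5/288 + 11/144 = 3/32
P(Z=2 | obs) = 5/288 / 3/32 = 5/27
P(Z=3 | obs) = 11/144 / 3/32 = 22/27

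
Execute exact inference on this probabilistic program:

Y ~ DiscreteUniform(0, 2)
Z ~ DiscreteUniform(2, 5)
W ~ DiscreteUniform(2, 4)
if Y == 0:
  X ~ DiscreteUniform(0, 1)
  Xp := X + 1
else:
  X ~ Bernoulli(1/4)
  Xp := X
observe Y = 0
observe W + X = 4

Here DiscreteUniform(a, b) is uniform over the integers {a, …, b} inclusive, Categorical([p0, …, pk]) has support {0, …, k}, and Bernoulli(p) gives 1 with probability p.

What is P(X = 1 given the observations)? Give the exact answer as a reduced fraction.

Enumerate traces; 8 have nonzero weight after conditioning:
  (Y=0, Z=2, W=3, X=1) weight 1/72
  (Y=0, Z=2, W=4, X=0) weight 1/72
  (Y=0, Z=3, W=3, X=1) weight 1/72
  (Y=0, Z=3, W=4, X=0) weight 1/72
  (Y=0, Z=4, W=3, X=1) weight 1/72
  (Y=0, Z=4, W=4, X=0) weight 1/72
  (Y=0, Z=5, W=3, X=1) weight 1/72
  (Y=0, Z=5, W=4, X=0) weight 1/72
Group by X:
  weight(X=0) = 1/18
  weight(X=1) = 1/18
Total weight = 1/18 + 1/18 = 1/9
P(X=0 | obs) = 1/18 / 1/9 = 1/2
P(X=1 | obs) = 1/18 / 1/9 = 1/2

P(X = 1 | obs) = 1/2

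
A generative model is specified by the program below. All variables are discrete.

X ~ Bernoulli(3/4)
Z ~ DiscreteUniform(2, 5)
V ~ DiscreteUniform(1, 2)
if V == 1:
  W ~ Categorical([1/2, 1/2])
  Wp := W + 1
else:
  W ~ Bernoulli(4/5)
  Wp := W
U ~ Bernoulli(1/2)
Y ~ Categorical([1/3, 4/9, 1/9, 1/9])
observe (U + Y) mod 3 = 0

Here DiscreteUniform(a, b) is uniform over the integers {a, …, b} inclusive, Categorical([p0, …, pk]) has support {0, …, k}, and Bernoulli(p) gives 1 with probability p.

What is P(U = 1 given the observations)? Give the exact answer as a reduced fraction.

P(U = 1 | obs) = 1/5

Enumerate traces; 96 have nonzero weight after conditioning:
  (X=0, Z=2, V=1, W=0, U=0, Y=0) weight 1/384
  (X=0, Z=2, V=1, W=0, U=0, Y=3) weight 1/1152
  (X=0, Z=2, V=1, W=0, U=1, Y=2) weight 1/1152
  (X=0, Z=2, V=1, W=1, U=0, Y=0) weight 1/384
  (X=0, Z=2, V=1, W=1, U=0, Y=3) weight 1/1152
  (X=0, Z=2, V=1, W=1, U=1, Y=2) weight 1/1152
  (X=0, Z=2, V=2, W=0, U=0, Y=0) weight 1/960
  (X=0, Z=2, V=2, W=0, U=0, Y=3) weight 1/2880
  … 88 more
Group by U:
  weight(U=0) = 2/9
  weight(U=1) = 1/18
Total weight = 2/9 + 1/18 = 5/18
P(U=0 | obs) = 2/9 / 5/18 = 4/5
P(U=1 | obs) = 1/18 / 5/18 = 1/5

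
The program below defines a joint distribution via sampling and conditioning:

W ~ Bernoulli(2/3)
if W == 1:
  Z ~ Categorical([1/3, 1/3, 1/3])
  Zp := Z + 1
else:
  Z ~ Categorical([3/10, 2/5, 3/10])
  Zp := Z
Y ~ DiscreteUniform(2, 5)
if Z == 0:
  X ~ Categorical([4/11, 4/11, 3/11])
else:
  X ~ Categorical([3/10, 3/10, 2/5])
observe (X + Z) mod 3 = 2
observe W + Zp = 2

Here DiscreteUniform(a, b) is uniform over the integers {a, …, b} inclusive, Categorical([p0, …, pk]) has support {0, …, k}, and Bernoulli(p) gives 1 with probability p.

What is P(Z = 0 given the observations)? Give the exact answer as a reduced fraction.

P(Z = 0 | obs) = 200/299

Enumerate traces; 8 have nonzero weight after conditioning:
  (W=0, Z=2, Y=2, X=0) weight 3/400
  (W=0, Z=2, Y=3, X=0) weight 3/400
  (W=0, Z=2, Y=4, X=0) weight 3/400
  (W=0, Z=2, Y=5, X=0) weight 3/400
  (W=1, Z=0, Y=2, X=2) weight 1/66
  (W=1, Z=0, Y=3, X=2) weight 1/66
  (W=1, Z=0, Y=4, X=2) weight 1/66
  (W=1, Z=0, Y=5, X=2) weight 1/66
Group by Z:
  weight(Z=0) = 2/33
  weight(Z=2) = 3/100
Total weight = 2/33 + 3/100 = 299/3300
P(Z=0 | obs) = 2/33 / 299/3300 = 200/299
P(Z=2 | obs) = 3/100 / 299/3300 = 99/299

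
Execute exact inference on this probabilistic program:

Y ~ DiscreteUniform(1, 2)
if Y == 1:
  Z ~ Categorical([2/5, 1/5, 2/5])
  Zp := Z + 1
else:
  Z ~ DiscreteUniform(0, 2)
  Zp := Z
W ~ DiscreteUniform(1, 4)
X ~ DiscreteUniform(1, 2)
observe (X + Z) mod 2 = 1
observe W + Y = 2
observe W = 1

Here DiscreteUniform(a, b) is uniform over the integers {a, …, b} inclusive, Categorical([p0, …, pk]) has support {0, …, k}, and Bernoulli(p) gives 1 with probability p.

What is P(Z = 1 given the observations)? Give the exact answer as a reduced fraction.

Enumerate traces; 3 have nonzero weight after conditioning:
  (Y=1, Z=0, W=1, X=1) weight 1/40
  (Y=1, Z=1, W=1, X=2) weight 1/80
  (Y=1, Z=2, W=1, X=1) weight 1/40
Group by Z:
  weight(Z=0) = 1/40
  weight(Z=1) = 1/80
  weight(Z=2) = 1/40
Total weight = 1/40 + 1/80 + 1/40 = 1/16
P(Z=0 | obs) = 1/40 / 1/16 = 2/5
P(Z=1 | obs) = 1/80 / 1/16 = 1/5
P(Z=2 | obs) = 1/40 / 1/16 = 2/5

P(Z = 1 | obs) = 1/5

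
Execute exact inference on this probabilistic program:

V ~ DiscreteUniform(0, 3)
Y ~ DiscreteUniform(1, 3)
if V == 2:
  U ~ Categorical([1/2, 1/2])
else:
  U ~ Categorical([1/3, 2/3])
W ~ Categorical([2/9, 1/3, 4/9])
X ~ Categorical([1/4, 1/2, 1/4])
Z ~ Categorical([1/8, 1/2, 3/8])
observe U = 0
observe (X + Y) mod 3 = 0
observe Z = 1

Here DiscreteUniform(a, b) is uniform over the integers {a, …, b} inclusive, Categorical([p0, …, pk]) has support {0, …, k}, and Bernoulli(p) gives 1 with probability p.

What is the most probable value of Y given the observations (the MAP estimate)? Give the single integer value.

Enumerate traces; 36 have nonzero weight after conditioning:
  (V=0, Y=1, U=0, W=0, X=2, Z=1) weight 1/1296
  (V=0, Y=1, U=0, W=1, X=2, Z=1) weight 1/864
  (V=0, Y=1, U=0, W=2, X=2, Z=1) weight 1/648
  (V=0, Y=2, U=0, W=0, X=1, Z=1) weight 1/648
  (V=0, Y=2, U=0, W=1, X=1, Z=1) weight 1/432
  (V=0, Y=2, U=0, W=2, X=1, Z=1) weight 1/324
  (V=0, Y=3, U=0, W=0, X=0, Z=1) weight 1/1296
  (V=0, Y=3, U=0, W=1, X=0, Z=1) weight 1/864
  … 28 more
Group by Y:
  weight(Y=1) = 1/64
  weight(Y=2) = 1/32
  weight(Y=3) = 1/64
Total weight = 1/64 + 1/32 + 1/64 = 1/16
P(Y=1 | obs) = 1/64 / 1/16 = 1/4
P(Y=2 | obs) = 1/32 / 1/16 = 1/2
P(Y=3 | obs) = 1/64 / 1/16 = 1/4
argmax = 2

argmax_v P(Y = v | obs) = 2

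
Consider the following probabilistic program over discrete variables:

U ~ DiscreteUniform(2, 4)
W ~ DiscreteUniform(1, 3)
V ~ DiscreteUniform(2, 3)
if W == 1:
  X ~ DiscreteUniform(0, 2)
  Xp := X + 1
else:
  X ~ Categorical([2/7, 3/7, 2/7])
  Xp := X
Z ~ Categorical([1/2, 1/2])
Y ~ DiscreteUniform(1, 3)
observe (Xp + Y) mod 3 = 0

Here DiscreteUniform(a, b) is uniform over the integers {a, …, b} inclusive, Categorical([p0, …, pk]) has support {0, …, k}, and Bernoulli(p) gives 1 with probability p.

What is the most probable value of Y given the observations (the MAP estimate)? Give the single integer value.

argmax_v P(Y = v | obs) = 2

Enumerate traces; 108 have nonzero weight after conditioning:
  (U=2, W=1, V=2, X=0, Z=0, Y=2) weight 1/324
  (U=2, W=1, V=2, X=0, Z=1, Y=2) weight 1/324
  (U=2, W=1, V=2, X=1, Z=0, Y=1) weight 1/324
  (U=2, W=1, V=2, X=1, Z=1, Y=1) weight 1/324
  (U=2, W=1, V=2, X=2, Z=0, Y=3) weight 1/324
  (U=2, W=1, V=2, X=2, Z=1, Y=3) weight 1/324
  (U=2, W=1, V=3, X=0, Z=0, Y=2) weight 1/324
  (U=2, W=1, V=3, X=0, Z=1, Y=2) weight 1/324
  … 100 more
Group by Y:
  weight(Y=1) = 19/189
  weight(Y=2) = 25/189
  weight(Y=3) = 19/189
Total weight = 19/189 + 25/189 + 19/189 = 1/3
P(Y=1 | obs) = 19/189 / 1/3 = 19/63
P(Y=2 | obs) = 25/189 / 1/3 = 25/63
P(Y=3 | obs) = 19/189 / 1/3 = 19/63
argmax = 2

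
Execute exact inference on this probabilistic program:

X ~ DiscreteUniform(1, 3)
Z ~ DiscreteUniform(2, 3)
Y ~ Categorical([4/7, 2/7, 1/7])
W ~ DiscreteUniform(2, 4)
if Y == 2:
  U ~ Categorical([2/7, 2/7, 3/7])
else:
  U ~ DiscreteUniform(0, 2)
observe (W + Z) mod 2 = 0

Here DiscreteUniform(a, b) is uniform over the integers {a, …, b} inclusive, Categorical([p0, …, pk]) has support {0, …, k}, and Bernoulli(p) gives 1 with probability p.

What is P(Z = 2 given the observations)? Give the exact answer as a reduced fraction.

P(Z = 2 | obs) = 2/3

Enumerate traces; 81 have nonzero weight after conditioning:
  (X=1, Z=2, Y=0, W=2, U=0) weight 2/189
  (X=1, Z=2, Y=0, W=2, U=1) weight 2/189
  (X=1, Z=2, Y=0, W=2, U=2) weight 2/189
  (X=1, Z=2, Y=0, W=4, U=0) weight 2/189
  (X=1, Z=2, Y=0, W=4, U=1) weight 2/189
  (X=1, Z=2, Y=0, W=4, U=2) weight 2/189
  (X=1, Z=2, Y=1, W=2, U=0) weight 1/189
  (X=1, Z=2, Y=1, W=2, U=1) weight 1/189
  (X=1, Z=3, Y=0, W=3, U=0) weight 2/189
  … 72 more
Group by Z:
  weight(Z=2) = 1/3
  weight(Z=3) = 1/6
Total weight = 1/3 + 1/6 = 1/2
P(Z=2 | obs) = 1/3 / 1/2 = 2/3
P(Z=3 | obs) = 1/6 / 1/2 = 1/3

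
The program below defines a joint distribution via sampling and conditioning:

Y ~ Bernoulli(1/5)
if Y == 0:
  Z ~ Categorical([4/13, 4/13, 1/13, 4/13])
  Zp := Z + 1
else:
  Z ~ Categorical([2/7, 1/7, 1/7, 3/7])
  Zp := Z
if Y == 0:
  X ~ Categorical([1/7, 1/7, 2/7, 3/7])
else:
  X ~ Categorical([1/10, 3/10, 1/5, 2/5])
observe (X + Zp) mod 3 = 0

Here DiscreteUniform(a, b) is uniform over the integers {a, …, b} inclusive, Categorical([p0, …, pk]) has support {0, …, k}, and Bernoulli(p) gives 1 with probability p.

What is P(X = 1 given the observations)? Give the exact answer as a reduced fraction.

Enumerate traces; 11 have nonzero weight after conditioning:
  (Y=0, Z=0, X=2) weight 32/455
  (Y=0, Z=1, X=1) weight 16/455
  (Y=0, Z=2, X=0) weight 4/455
  (Y=0, Z=2, X=3) weight 12/455
  (Y=0, Z=3, X=2) weight 32/455
  (Y=1, Z=0, X=0) weight 1/175
  (Y=1, Z=0, X=3) weight 4/175
  (Y=1, Z=1, X=2) weight 1/175
  … 3 more
Group by X:
  weight(X=0) = 3/130
  weight(X=1) = 199/4550
  weight(X=2) = 333/2275
  weight(X=3) = 38/455
Total weight = 3/130 + 199/4550 + 333/2275 + 38/455 = 27/91
P(X=0 | obs) = 3/130 / 27/91 = 7/90
P(X=1 | obs) = 199/4550 / 27/91 = 199/1350
P(X=2 | obs) = 333/2275 / 27/91 = 37/75
P(X=3 | obs) = 38/455 / 27/91 = 38/135

P(X = 1 | obs) = 199/1350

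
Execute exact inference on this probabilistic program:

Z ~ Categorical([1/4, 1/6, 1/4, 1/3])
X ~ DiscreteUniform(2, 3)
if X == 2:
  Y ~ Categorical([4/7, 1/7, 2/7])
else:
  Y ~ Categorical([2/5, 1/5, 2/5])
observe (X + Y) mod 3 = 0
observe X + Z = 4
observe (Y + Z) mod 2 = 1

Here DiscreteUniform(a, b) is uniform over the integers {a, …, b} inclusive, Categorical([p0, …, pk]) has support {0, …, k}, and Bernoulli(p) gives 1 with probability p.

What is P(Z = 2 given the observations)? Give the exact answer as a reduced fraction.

Enumerate traces; 2 have nonzero weight after conditioning:
  (Z=1, X=3, Y=0) weight 1/30
  (Z=2, X=2, Y=1) weight 1/56
Group by Z:
  weight(Z=1) = 1/30
  weight(Z=2) = 1/56
Total weight = 1/30 + 1/56 = 43/840
P(Z=1 | obs) = 1/30 / 43/840 = 28/43
P(Z=2 | obs) = 1/56 / 43/840 = 15/43

P(Z = 2 | obs) = 15/43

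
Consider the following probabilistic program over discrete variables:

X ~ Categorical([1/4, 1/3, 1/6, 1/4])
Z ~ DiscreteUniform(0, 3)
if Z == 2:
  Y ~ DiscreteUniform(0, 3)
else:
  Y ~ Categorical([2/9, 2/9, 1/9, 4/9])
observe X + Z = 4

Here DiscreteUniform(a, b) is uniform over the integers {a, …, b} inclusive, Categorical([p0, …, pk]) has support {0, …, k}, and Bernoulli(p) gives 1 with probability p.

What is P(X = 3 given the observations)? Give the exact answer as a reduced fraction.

Enumerate traces; 12 have nonzero weight after conditioning:
  (X=1, Z=3, Y=0) weight 1/54
  (X=1, Z=3, Y=1) weight 1/54
  (X=1, Z=3, Y=2) weight 1/108
  (X=1, Z=3, Y=3) weight 1/27
  (X=2, Z=2, Y=0) weight 1/96
  (X=2, Z=2, Y=1) weight 1/96
  (X=2, Z=2, Y=2) weight 1/96
  (X=2, Z=2, Y=3) weight 1/96
  (X=3, Z=1, Y=0) weight 1/72
  … 3 more
Group by X:
  weight(X=1) = 1/12
  weight(X=2) = 1/24
  weight(X=3) = 1/16
Total weight = 1/12 + 1/24 + 1/16 = 3/16
P(X=1 | obs) = 1/12 / 3/16 = 4/9
P(X=2 | obs) = 1/24 / 3/16 = 2/9
P(X=3 | obs) = 1/16 / 3/16 = 1/3

P(X = 3 | obs) = 1/3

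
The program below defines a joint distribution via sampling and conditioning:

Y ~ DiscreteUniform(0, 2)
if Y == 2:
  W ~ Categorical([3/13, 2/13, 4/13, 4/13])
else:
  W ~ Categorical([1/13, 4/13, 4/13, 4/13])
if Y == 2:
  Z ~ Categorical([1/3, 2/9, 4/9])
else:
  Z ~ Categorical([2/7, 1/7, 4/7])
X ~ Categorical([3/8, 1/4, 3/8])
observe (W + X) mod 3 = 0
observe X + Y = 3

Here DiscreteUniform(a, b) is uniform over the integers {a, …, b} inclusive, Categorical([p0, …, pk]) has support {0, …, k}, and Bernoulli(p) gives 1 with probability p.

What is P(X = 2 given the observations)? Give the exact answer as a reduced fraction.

P(X = 2 | obs) = 3/5

Enumerate traces; 6 have nonzero weight after conditioning:
  (Y=1, W=1, Z=0, X=2) weight 1/91
  (Y=1, W=1, Z=1, X=2) weight 1/182
  (Y=1, W=1, Z=2, X=2) weight 2/91
  (Y=2, W=2, Z=0, X=1) weight 1/117
  (Y=2, W=2, Z=1, X=1) weight 2/351
  (Y=2, W=2, Z=2, X=1) weight 4/351
Group by X:
  weight(X=1) = 1/39
  weight(X=2) = 1/26
Total weight = 1/39 + 1/26 = 5/78
P(X=1 | obs) = 1/39 / 5/78 = 2/5
P(X=2 | obs) = 1/26 / 5/78 = 3/5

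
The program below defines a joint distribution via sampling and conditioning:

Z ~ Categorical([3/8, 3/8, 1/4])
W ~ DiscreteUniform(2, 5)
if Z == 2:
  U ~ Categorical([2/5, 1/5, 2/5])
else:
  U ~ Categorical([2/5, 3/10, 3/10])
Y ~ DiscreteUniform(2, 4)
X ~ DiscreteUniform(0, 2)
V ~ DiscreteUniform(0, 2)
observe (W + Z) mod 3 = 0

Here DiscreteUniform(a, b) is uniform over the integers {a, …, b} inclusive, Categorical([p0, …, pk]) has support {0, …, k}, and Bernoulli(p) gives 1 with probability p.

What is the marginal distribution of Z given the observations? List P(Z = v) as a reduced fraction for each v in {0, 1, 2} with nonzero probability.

Enumerate traces; 324 have nonzero weight after conditioning:
  (Z=0, W=3, U=0, Y=2, X=0, V=0) weight 1/720
  (Z=0, W=3, U=0, Y=2, X=0, V=1) weight 1/720
  (Z=0, W=3, U=0, Y=2, X=0, V=2) weight 1/720
  (Z=0, W=3, U=0, Y=2, X=1, V=0) weight 1/720
  (Z=0, W=3, U=0, Y=2, X=1, V=1) weight 1/720
  (Z=0, W=3, U=0, Y=2, X=1, V=2) weight 1/720
  (Z=0, W=3, U=0, Y=2, X=2, V=0) weight 1/720
  (Z=0, W=3, U=0, Y=2, X=2, V=1) weight 1/720
  (Z=1, W=2, U=0, Y=2, X=0, V=0) weight 1/720
  (Z=2, W=4, U=0, Y=2, X=0, V=0) weight 1/1080
  … 314 more
Group by Z:
  weight(Z=0) = 3/32
  weight(Z=1) = 3/16
  weight(Z=2) = 1/16
Total weight = 3/32 + 3/16 + 1/16 = 11/32
P(Z=0 | obs) = 3/32 / 11/32 = 3/11
P(Z=1 | obs) = 3/16 / 11/32 = 6/11
P(Z=2 | obs) = 1/16 / 11/32 = 2/11

P(Z=0) = 3/11, P(Z=1) = 6/11, P(Z=2) = 2/11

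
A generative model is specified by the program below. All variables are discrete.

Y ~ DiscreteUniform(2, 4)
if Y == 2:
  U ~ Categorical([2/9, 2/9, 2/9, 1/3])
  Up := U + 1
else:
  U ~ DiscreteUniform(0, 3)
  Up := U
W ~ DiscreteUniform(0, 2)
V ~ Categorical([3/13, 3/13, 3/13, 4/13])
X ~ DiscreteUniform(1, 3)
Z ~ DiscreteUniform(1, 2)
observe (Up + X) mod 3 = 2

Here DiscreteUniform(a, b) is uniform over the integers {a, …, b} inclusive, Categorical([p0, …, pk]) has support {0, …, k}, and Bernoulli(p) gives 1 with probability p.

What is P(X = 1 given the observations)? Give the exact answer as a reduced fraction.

P(X = 1 | obs) = 19/54

Enumerate traces; 288 have nonzero weight after conditioning:
  (Y=2, U=0, W=0, V=0, X=1, Z=1) weight 1/1053
  (Y=2, U=0, W=0, V=0, X=1, Z=2) weight 1/1053
  (Y=2, U=0, W=0, V=1, X=1, Z=1) weight 1/1053
  (Y=2, U=0, W=0, V=1, X=1, Z=2) weight 1/1053
  (Y=2, U=0, W=0, V=2, X=1, Z=1) weight 1/1053
  (Y=2, U=0, W=0, V=2, X=1, Z=2) weight 1/1053
  (Y=2, U=0, W=0, V=3, X=1, Z=1) weight 4/3159
  (Y=2, U=0, W=0, V=3, X=1, Z=2) weight 4/3159
  (Y=2, U=1, W=0, V=0, X=3, Z=1) weight 1/1053
  (Y=2, U=2, W=0, V=0, X=2, Z=1) weight 1/1053
  … 278 more
Group by X:
  weight(X=1) = 19/162
  weight(X=2) = 11/81
  weight(X=3) = 13/162
Total weight = 19/162 + 11/81 + 13/162 = 1/3
P(X=1 | obs) = 19/162 / 1/3 = 19/54
P(X=2 | obs) = 11/81 / 1/3 = 11/27
P(X=3 | obs) = 13/162 / 1/3 = 13/54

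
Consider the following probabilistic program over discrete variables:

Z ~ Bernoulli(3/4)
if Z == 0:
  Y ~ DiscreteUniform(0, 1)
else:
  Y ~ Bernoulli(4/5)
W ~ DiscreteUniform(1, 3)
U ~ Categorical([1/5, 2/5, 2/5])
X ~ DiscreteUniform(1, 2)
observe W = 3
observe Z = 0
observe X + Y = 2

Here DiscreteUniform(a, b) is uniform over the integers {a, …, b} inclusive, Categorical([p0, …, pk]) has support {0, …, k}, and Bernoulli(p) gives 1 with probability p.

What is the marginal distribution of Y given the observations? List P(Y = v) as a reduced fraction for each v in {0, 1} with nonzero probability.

Enumerate traces; 6 have nonzero weight after conditioning:
  (Z=0, Y=0, W=3, U=0, X=2) weight 1/240
  (Z=0, Y=0, W=3, U=1, X=2) weight 1/120
  (Z=0, Y=0, W=3, U=2, X=2) weight 1/120
  (Z=0, Y=1, W=3, U=0, X=1) weight 1/240
  (Z=0, Y=1, W=3, U=1, X=1) weight 1/120
  (Z=0, Y=1, W=3, U=2, X=1) weight 1/120
Group by Y:
  weight(Y=0) = 1/48
  weight(Y=1) = 1/48
Total weight = 1/48 + 1/48 = 1/24
P(Y=0 | obs) = 1/48 / 1/24 = 1/2
P(Y=1 | obs) = 1/48 / 1/24 = 1/2

P(Y=0) = 1/2, P(Y=1) = 1/2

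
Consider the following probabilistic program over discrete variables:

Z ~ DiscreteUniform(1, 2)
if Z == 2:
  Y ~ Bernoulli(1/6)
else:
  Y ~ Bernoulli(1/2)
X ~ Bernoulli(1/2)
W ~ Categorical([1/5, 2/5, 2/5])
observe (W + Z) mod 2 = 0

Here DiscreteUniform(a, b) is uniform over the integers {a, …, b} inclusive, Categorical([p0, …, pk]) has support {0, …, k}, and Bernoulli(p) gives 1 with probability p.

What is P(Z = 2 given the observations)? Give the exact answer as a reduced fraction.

P(Z = 2 | obs) = 3/5

Enumerate traces; 12 have nonzero weight after conditioning:
  (Z=1, Y=0, X=0, W=1) weight 1/20
  (Z=1, Y=0, X=1, W=1) weight 1/20
  (Z=1, Y=1, X=0, W=1) weight 1/20
  (Z=1, Y=1, X=1, W=1) weight 1/20
  (Z=2, Y=0, X=0, W=0) weight 1/24
  (Z=2, Y=0, X=0, W=2) weight 1/12
  (Z=2, Y=0, X=1, W=0) weight 1/24
  (Z=2, Y=0, X=1, W=2) weight 1/12
  … 4 more
Group by Z:
  weight(Z=1) = 1/5
  weight(Z=2) = 3/10
Total weight = 1/5 + 3/10 = 1/2
P(Z=1 | obs) = 1/5 / 1/2 = 2/5
P(Z=2 | obs) = 3/10 / 1/2 = 3/5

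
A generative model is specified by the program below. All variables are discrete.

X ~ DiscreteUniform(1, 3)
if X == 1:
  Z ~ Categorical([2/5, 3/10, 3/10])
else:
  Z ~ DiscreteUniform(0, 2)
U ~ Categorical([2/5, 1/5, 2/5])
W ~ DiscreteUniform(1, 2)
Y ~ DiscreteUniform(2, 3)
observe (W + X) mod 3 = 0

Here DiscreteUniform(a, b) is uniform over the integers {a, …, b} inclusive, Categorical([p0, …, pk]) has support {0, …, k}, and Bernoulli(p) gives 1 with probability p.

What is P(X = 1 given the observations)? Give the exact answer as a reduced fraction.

Enumerate traces; 36 have nonzero weight after conditioning:
  (X=1, Z=0, U=0, W=2, Y=2) weight 1/75
  (X=1, Z=0, U=0, W=2, Y=3) weight 1/75
  (X=1, Z=0, U=1, W=2, Y=2) weight 1/150
  (X=1, Z=0, U=1, W=2, Y=3) weight 1/150
  (X=1, Z=0, U=2, W=2, Y=2) weight 1/75
  (X=1, Z=0, U=2, W=2, Y=3) weight 1/75
  (X=1, Z=1, U=0, W=2, Y=2) weight 1/100
  (X=1, Z=1, U=0, W=2, Y=3) weight 1/100
  (X=2, Z=0, U=0, W=1, Y=2) weight 1/90
  … 27 more
Group by X:
  weight(X=1) = 1/6
  weight(X=2) = 1/6
Total weight = 1/6 + 1/6 = 1/3
P(X=1 | obs) = 1/6 / 1/3 = 1/2
P(X=2 | obs) = 1/6 / 1/3 = 1/2

P(X = 1 | obs) = 1/2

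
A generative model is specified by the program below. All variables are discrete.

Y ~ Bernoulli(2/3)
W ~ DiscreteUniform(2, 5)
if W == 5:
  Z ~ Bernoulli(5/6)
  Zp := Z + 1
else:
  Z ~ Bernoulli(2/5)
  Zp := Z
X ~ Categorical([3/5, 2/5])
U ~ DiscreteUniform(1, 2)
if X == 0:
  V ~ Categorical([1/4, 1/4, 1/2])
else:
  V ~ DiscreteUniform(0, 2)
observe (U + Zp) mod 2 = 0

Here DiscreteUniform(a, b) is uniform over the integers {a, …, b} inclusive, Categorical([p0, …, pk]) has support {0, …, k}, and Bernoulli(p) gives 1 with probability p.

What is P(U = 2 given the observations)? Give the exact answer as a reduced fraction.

P(U = 2 | obs) = 79/120

Enumerate traces; 96 have nonzero weight after conditioning:
  (Y=0, W=2, Z=0, X=0, U=2, V=0) weight 3/800
  (Y=0, W=2, Z=0, X=0, U=2, V=1) weight 3/800
  (Y=0, W=2, Z=0, X=0, U=2, V=2) weight 3/400
  (Y=0, W=2, Z=0, X=1, U=2, V=0) weight 1/300
  (Y=0, W=2, Z=0, X=1, U=2, V=1) weight 1/300
  (Y=0, W=2, Z=0, X=1, U=2, V=2) weight 1/300
  (Y=0, W=2, Z=1, X=0, U=1, V=0) weight 1/400
  (Y=0, W=2, Z=1, X=0, U=1, V=1) weight 1/400
  … 88 more
Group by U:
  weight(U=1) = 41/240
  weight(U=2) = 79/240
Total weight = 41/240 + 79/240 = 1/2
P(U=1 | obs) = 41/240 / 1/2 = 41/120
P(U=2 | obs) = 79/240 / 1/2 = 79/120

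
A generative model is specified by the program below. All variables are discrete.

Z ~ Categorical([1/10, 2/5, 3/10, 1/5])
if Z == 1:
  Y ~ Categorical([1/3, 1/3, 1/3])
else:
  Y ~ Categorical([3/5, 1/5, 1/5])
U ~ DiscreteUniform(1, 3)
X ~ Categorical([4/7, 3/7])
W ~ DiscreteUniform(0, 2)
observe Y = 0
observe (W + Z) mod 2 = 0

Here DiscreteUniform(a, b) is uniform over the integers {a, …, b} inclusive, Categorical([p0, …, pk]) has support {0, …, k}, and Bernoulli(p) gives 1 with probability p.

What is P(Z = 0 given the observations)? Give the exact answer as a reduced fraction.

Enumerate traces; 36 have nonzero weight after conditioning:
  (Z=0, Y=0, U=1, X=0, W=0) weight 2/525
  (Z=0, Y=0, U=1, X=0, W=2) weight 2/525
  (Z=0, Y=0, U=1, X=1, W=0) weight 1/350
  (Z=0, Y=0, U=1, X=1, W=2) weight 1/350
  (Z=0, Y=0, U=2, X=0, W=0) weight 2/525
  (Z=0, Y=0, U=2, X=0, W=2) weight 2/525
  (Z=0, Y=0, U=2, X=1, W=0) weight 1/350
  (Z=0, Y=0, U=2, X=1, W=2) weight 1/350
  (Z=1, Y=0, U=1, X=0, W=1) weight 8/945
  (Z=2, Y=0, U=1, X=0, W=0) weight 2/175
  … 26 more
Group by Z:
  weight(Z=0) = 1/25
  weight(Z=1) = 2/45
  weight(Z=2) = 3/25
  weight(Z=3) = 1/25
Total weight = 1/25 + 2/45 + 3/25 + 1/25 = 11/45
P(Z=0 | obs) = 1/25 / 11/45 = 9/55
P(Z=1 | obs) = 2/45 / 11/45 = 2/11
P(Z=2 | obs) = 3/25 / 11/45 = 27/55
P(Z=3 | obs) = 1/25 / 11/45 = 9/55

P(Z = 0 | obs) = 9/55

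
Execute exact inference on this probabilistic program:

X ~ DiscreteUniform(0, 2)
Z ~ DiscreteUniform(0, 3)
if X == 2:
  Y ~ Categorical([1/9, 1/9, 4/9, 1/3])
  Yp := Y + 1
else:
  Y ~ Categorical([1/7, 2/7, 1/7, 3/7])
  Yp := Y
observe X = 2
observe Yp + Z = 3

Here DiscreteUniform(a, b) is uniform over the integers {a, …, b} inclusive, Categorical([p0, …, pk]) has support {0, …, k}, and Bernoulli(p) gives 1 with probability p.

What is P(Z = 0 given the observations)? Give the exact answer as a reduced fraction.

Enumerate traces; 3 have nonzero weight after conditioning:
  (X=2, Z=0, Y=2) weight 1/27
  (X=2, Z=1, Y=1) weight 1/108
  (X=2, Z=2, Y=0) weight 1/108
Group by Z:
  weight(Z=0) = 1/27
  weight(Z=1) = 1/108
  weight(Z=2) = 1/108
Total weight = 1/27 + 1/108 + 1/108 = 1/18
P(Z=0 | obs) = 1/27 / 1/18 = 2/3
P(Z=1 | obs) = 1/108 / 1/18 = 1/6
P(Z=2 | obs) = 1/108 / 1/18 = 1/6

P(Z = 0 | obs) = 2/3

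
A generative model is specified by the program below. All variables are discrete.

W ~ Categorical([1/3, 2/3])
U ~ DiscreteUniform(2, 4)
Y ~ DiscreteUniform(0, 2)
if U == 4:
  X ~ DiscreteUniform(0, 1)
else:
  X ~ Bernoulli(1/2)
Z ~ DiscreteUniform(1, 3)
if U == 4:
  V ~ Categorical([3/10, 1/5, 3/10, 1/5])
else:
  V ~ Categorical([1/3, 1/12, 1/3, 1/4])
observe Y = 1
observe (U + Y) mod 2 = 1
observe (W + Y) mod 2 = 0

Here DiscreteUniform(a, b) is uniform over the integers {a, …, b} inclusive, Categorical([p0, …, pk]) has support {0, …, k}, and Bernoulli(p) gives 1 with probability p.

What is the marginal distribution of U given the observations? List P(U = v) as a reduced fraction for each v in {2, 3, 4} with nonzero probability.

P(U=2) = 1/2, P(U=4) = 1/2

Enumerate traces; 48 have nonzero weight after conditioning:
  (W=1, U=2, Y=1, X=0, Z=1, V=0) weight 1/243
  (W=1, U=2, Y=1, X=0, Z=1, V=1) weight 1/972
  (W=1, U=2, Y=1, X=0, Z=1, V=2) weight 1/243
  (W=1, U=2, Y=1, X=0, Z=1, V=3) weight 1/324
  (W=1, U=2, Y=1, X=0, Z=2, V=0) weight 1/243
  (W=1, U=2, Y=1, X=0, Z=2, V=1) weight 1/972
  (W=1, U=2, Y=1, X=0, Z=2, V=2) weight 1/243
  (W=1, U=2, Y=1, X=0, Z=2, V=3) weight 1/324
  (W=1, U=4, Y=1, X=0, Z=1, V=0) weight 1/270
  … 39 more
Group by U:
  weight(U=2) = 2/27
  weight(U=4) = 2/27
Total weight = 2/27 + 2/27 = 4/27
P(U=2 | obs) = 2/27 / 4/27 = 1/2
P(U=4 | obs) = 2/27 / 4/27 = 1/2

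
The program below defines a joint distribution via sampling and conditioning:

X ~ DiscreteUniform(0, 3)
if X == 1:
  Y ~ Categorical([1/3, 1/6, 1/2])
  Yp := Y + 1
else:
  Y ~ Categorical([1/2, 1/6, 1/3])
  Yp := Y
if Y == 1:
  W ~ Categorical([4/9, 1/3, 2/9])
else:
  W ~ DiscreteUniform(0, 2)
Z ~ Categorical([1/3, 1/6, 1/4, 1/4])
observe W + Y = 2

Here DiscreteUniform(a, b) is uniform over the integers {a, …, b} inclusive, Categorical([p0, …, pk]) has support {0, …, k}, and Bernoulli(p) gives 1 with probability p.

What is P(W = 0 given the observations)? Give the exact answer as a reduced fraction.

Enumerate traces; 48 have nonzero weight after conditioning:
  (X=0, Y=0, W=2, Z=0) weight 1/72
  (X=0, Y=0, W=2, Z=1) weight 1/144
  (X=0, Y=0, W=2, Z=2) weight 1/96
  (X=0, Y=0, W=2, Z=3) weight 1/96
  (X=0, Y=1, W=1, Z=0) weight 1/216
  (X=0, Y=1, W=1, Z=1) weight 1/432
  (X=0, Y=1, W=1, Z=2) weight 1/288
  (X=0, Y=1, W=1, Z=3) weight 1/288
  (X=0, Y=2, W=0, Z=0) weight 1/108
  … 39 more
Group by W:
  weight(W=0) = 1/8
  weight(W=1) = 1/18
  weight(W=2) = 11/72
Total weight = 1/8 + 1/18 + 11/72 = 1/3
P(W=0 | obs) = 1/8 / 1/3 = 3/8
P(W=1 | obs) = 1/18 / 1/3 = 1/6
P(W=2 | obs) = 11/72 / 1/3 = 11/24

P(W = 0 | obs) = 3/8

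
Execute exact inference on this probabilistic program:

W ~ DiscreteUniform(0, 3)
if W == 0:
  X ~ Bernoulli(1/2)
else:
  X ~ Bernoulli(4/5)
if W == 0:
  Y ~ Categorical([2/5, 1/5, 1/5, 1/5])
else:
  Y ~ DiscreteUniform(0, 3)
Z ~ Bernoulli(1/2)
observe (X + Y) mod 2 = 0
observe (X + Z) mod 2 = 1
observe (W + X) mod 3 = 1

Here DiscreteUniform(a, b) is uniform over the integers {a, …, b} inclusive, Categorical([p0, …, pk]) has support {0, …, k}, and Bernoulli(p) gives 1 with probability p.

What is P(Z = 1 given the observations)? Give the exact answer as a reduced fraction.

Enumerate traces; 6 have nonzero weight after conditioning:
  (W=0, X=1, Y=1, Z=0) weight 1/80
  (W=0, X=1, Y=3, Z=0) weight 1/80
  (W=1, X=0, Y=0, Z=1) weight 1/160
  (W=1, X=0, Y=2, Z=1) weight 1/160
  (W=3, X=1, Y=1, Z=0) weight 1/40
  (W=3, X=1, Y=3, Z=0) weight 1/40
Group by Z:
  weight(Z=0) = 3/40
  weight(Z=1) = 1/80
Total weight = 3/40 + 1/80 = 7/80
P(Z=0 | obs) = 3/40 / 7/80 = 6/7
P(Z=1 | obs) = 1/80 / 7/80 = 1/7

P(Z = 1 | obs) = 1/7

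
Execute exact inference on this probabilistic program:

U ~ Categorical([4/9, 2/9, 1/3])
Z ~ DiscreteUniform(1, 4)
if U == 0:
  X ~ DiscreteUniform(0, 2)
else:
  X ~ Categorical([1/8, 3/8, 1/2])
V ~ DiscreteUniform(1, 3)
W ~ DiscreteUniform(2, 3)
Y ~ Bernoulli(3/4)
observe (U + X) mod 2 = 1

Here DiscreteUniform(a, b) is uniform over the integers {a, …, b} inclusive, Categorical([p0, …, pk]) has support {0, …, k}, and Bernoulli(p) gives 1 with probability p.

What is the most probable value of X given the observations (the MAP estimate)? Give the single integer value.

Enumerate traces; 192 have nonzero weight after conditioning:
  (U=0, Z=1, X=1, V=1, W=2, Y=0) weight 1/648
  (U=0, Z=1, X=1, V=1, W=2, Y=1) weight 1/216
  (U=0, Z=1, X=1, V=1, W=3, Y=0) weight 1/648
  (U=0, Z=1, X=1, V=1, W=3, Y=1) weight 1/216
  (U=0, Z=1, X=1, V=2, W=2, Y=0) weight 1/648
  (U=0, Z=1, X=1, V=2, W=2, Y=1) weight 1/216
  (U=0, Z=1, X=1, V=2, W=3, Y=0) weight 1/648
  (U=0, Z=1, X=1, V=2, W=3, Y=1) weight 1/216
  (U=1, Z=1, X=0, V=1, W=2, Y=0) weight 1/3456
  (U=1, Z=1, X=2, V=1, W=2, Y=0) weight 1/864
  … 182 more
Group by X:
  weight(X=0) = 1/36
  weight(X=1) = 59/216
  weight(X=2) = 1/9
Total weight = 1/36 + 59/216 + 1/9 = 89/216
P(X=0 | obs) = 1/36 / 89/216 = 6/89
P(X=1 | obs) = 59/216 / 89/216 = 59/89
P(X=2 | obs) = 1/9 / 89/216 = 24/89
argmax = 1

argmax_v P(X = v | obs) = 1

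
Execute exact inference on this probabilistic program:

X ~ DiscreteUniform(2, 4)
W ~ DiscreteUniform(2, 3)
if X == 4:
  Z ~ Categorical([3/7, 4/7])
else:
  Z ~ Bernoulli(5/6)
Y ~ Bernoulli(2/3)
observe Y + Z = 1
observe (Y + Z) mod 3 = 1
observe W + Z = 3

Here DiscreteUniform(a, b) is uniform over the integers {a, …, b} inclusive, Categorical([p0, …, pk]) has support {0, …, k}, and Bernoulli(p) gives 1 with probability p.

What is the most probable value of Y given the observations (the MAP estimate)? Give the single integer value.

argmax_v P(Y = v | obs) = 0

Enumerate traces; 6 have nonzero weight after conditioning:
  (X=2, W=2, Z=1, Y=0) weight 5/108
  (X=2, W=3, Z=0, Y=1) weight 1/54
  (X=3, W=2, Z=1, Y=0) weight 5/108
  (X=3, W=3, Z=0, Y=1) weight 1/54
  (X=4, W=2, Z=1, Y=0) weight 2/63
  (X=4, W=3, Z=0, Y=1) weight 1/21
Group by Y:
  weight(Y=0) = 47/378
  weight(Y=1) = 16/189
Total weight = 47/378 + 16/189 = 79/378
P(Y=0 | obs) = 47/378 / 79/378 = 47/79
P(Y=1 | obs) = 16/189 / 79/378 = 32/79
argmax = 0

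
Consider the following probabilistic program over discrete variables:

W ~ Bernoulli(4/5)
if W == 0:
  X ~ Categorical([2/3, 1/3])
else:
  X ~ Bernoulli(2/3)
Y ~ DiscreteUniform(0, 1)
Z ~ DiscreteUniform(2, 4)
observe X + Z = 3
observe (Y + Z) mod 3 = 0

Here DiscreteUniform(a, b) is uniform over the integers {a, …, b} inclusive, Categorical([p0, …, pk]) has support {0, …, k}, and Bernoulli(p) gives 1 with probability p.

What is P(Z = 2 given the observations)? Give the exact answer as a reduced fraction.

P(Z = 2 | obs) = 3/5

Enumerate traces; 4 have nonzero weight after conditioning:
  (W=0, X=0, Y=0, Z=3) weight 1/45
  (W=0, X=1, Y=1, Z=2) weight 1/90
  (W=1, X=0, Y=0, Z=3) weight 2/45
  (W=1, X=1, Y=1, Z=2) weight 4/45
Group by Z:
  weight(Z=2) = 1/10
  weight(Z=3) = 1/15
Total weight = 1/10 + 1/15 = 1/6
P(Z=2 | obs) = 1/10 / 1/6 = 3/5
P(Z=3 | obs) = 1/15 / 1/6 = 2/5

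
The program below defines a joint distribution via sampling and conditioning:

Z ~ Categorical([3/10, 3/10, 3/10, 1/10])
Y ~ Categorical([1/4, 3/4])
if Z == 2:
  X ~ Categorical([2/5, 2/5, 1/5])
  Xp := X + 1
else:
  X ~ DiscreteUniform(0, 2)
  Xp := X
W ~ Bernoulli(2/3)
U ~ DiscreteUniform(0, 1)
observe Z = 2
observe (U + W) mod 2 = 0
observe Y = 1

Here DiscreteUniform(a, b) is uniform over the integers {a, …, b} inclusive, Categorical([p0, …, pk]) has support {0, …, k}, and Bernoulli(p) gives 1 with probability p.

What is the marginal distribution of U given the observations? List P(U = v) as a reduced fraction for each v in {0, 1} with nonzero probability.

Enumerate traces; 6 have nonzero weight after conditioning:
  (Z=2, Y=1, X=0, W=0, U=0) weight 3/200
  (Z=2, Y=1, X=0, W=1, U=1) weight 3/100
  (Z=2, Y=1, X=1, W=0, U=0) weight 3/200
  (Z=2, Y=1, X=1, W=1, U=1) weight 3/100
  (Z=2, Y=1, X=2, W=0, U=0) weight 3/400
  (Z=2, Y=1, X=2, W=1, U=1) weight 3/200
Group by U:
  weight(U=0) = 3/80
  weight(U=1) = 3/40
Total weight = 3/80 + 3/40 = 9/80
P(U=0 | obs) = 3/80 / 9/80 = 1/3
P(U=1 | obs) = 3/40 / 9/80 = 2/3

P(U=0) = 1/3, P(U=1) = 2/3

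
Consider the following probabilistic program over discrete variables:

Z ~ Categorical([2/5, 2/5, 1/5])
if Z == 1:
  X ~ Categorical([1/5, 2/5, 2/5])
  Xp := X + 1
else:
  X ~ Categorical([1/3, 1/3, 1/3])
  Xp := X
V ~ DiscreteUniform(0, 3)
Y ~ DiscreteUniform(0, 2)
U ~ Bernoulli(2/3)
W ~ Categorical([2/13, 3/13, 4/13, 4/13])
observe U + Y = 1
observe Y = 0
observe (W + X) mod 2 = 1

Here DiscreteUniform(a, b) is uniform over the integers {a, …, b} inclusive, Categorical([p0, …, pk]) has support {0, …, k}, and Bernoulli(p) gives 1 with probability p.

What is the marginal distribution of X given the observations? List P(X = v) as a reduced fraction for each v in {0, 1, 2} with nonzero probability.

P(X=0) = 49/166, P(X=1) = 27/83, P(X=2) = 63/166

Enumerate traces; 72 have nonzero weight after conditioning:
  (Z=0, X=0, V=0, Y=0, U=1, W=1) weight 1/585
  (Z=0, X=0, V=0, Y=0, U=1, W=3) weight 4/1755
  (Z=0, X=0, V=1, Y=0, U=1, W=1) weight 1/585
  (Z=0, X=0, V=1, Y=0, U=1, W=3) weight 4/1755
  (Z=0, X=0, V=2, Y=0, U=1, W=1) weight 1/585
  (Z=0, X=0, V=2, Y=0, U=1, W=3) weight 4/1755
  (Z=0, X=0, V=3, Y=0, U=1, W=1) weight 1/585
  (Z=0, X=0, V=3, Y=0, U=1, W=3) weight 4/1755
  (Z=0, X=1, V=0, Y=0, U=1, W=0) weight 2/1755
  (Z=0, X=2, V=0, Y=0, U=1, W=1) weight 1/585
  … 62 more
Group by X:
  weight(X=0) = 98/2925
  weight(X=1) = 12/325
  weight(X=2) = 14/325
Total weight = 98/2925 + 12/325 + 14/325 = 332/2925
P(X=0 | obs) = 98/2925 / 332/2925 = 49/166
P(X=1 | obs) = 12/325 / 332/2925 = 27/83
P(X=2 | obs) = 14/325 / 332/2925 = 63/166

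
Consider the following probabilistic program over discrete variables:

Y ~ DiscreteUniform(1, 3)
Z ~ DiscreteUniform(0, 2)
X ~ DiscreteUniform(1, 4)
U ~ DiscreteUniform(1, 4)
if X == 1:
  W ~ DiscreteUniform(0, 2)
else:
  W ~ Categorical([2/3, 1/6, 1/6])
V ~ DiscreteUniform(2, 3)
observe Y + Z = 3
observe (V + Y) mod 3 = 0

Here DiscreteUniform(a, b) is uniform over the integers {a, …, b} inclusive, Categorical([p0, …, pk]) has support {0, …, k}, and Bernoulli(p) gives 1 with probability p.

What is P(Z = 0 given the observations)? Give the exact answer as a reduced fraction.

Enumerate traces; 96 have nonzero weight after conditioning:
  (Y=1, Z=2, X=1, U=1, W=0, V=2) weight 1/864
  (Y=1, Z=2, X=1, U=1, W=1, V=2) weight 1/864
  (Y=1, Z=2, X=1, U=1, W=2, V=2) weight 1/864
  (Y=1, Z=2, X=1, U=2, W=0, V=2) weight 1/864
  (Y=1, Z=2, X=1, U=2, W=1, V=2) weight 1/864
  (Y=1, Z=2, X=1, U=2, W=2, V=2) weight 1/864
  (Y=1, Z=2, X=1, U=3, W=0, V=2) weight 1/864
  (Y=1, Z=2, X=1, U=3, W=1, V=2) weight 1/864
  (Y=3, Z=0, X=1, U=1, W=0, V=3) weight 1/864
  … 87 more
Group by Z:
  weight(Z=0) = 1/18
  weight(Z=2) = 1/18
Total weight = 1/18 + 1/18 = 1/9
P(Z=0 | obs) = 1/18 / 1/9 = 1/2
P(Z=2 | obs) = 1/18 / 1/9 = 1/2

P(Z = 0 | obs) = 1/2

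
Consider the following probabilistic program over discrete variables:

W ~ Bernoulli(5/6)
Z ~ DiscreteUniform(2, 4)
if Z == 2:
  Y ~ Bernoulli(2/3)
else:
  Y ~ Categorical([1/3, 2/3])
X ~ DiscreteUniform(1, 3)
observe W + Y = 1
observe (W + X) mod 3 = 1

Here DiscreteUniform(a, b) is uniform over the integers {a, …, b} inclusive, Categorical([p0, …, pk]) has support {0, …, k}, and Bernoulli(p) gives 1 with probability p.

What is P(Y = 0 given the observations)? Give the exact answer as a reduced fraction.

P(Y = 0 | obs) = 5/7

Enumerate traces; 6 have nonzero weight after conditioning:
  (W=0, Z=2, Y=1, X=1) weight 1/81
  (W=0, Z=3, Y=1, X=1) weight 1/81
  (W=0, Z=4, Y=1, X=1) weight 1/81
  (W=1, Z=2, Y=0, X=3) weight 5/162
  (W=1, Z=3, Y=0, X=3) weight 5/162
  (W=1, Z=4, Y=0, X=3) weight 5/162
Group by Y:
  weight(Y=0) = 5/54
  weight(Y=1) = 1/27
Total weight = 5/54 + 1/27 = 7/54
P(Y=0 | obs) = 5/54 / 7/54 = 5/7
P(Y=1 | obs) = 1/27 / 7/54 = 2/7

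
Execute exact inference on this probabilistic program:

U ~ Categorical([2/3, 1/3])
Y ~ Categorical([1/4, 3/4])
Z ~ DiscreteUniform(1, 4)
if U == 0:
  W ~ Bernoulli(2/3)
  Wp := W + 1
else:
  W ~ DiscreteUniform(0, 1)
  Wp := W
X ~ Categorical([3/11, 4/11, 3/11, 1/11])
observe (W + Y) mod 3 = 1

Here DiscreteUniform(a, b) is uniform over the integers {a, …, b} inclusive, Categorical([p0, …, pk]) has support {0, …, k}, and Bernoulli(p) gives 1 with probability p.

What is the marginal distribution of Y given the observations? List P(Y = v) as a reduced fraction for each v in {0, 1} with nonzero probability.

Enumerate traces; 64 have nonzero weight after conditioning:
  (U=0, Y=0, Z=1, W=1, X=0) weight 1/132
  (U=0, Y=0, Z=1, W=1, X=1) weight 1/99
  (U=0, Y=0, Z=1, W=1, X=2) weight 1/132
  (U=0, Y=0, Z=1, W=1, X=3) weight 1/396
  (U=0, Y=0, Z=2, W=1, X=0) weight 1/132
  (U=0, Y=0, Z=2, W=1, X=1) weight 1/99
  (U=0, Y=0, Z=2, W=1, X=2) weight 1/132
  (U=0, Y=0, Z=2, W=1, X=3) weight 1/396
  (U=0, Y=1, Z=1, W=0, X=0) weight 1/88
  … 55 more
Group by Y:
  weight(Y=0) = 11/72
  weight(Y=1) = 7/24
Total weight = 11/72 + 7/24 = 4/9
P(Y=0 | obs) = 11/72 / 4/9 = 11/32
P(Y=1 | obs) = 7/24 / 4/9 = 21/32

P(Y=0) = 11/32, P(Y=1) = 21/32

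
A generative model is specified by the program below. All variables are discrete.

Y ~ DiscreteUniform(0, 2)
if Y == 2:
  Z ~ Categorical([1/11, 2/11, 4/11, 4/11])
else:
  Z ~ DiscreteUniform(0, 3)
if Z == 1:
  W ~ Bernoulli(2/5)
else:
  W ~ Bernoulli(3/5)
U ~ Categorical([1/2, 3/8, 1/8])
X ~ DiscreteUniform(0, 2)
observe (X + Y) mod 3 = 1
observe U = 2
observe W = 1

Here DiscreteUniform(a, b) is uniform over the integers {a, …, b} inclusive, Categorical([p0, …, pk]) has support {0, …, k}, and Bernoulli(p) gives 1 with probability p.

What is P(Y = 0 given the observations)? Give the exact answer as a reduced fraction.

Enumerate traces; 12 have nonzero weight after conditioning:
  (Y=0, Z=0, W=1, U=2, X=1) weight 1/480
  (Y=0, Z=1, W=1, U=2, X=1) weight 1/720
  (Y=0, Z=2, W=1, U=2, X=1) weight 1/480
  (Y=0, Z=3, W=1, U=2, X=1) weight 1/480
  (Y=1, Z=0, W=1, U=2, X=0) weight 1/480
  (Y=1, Z=1, W=1, U=2, X=0) weight 1/720
  (Y=1, Z=2, W=1, U=2, X=0) weight 1/480
  (Y=1, Z=3, W=1, U=2, X=0) weight 1/480
  (Y=2, Z=0, W=1, U=2, X=2) weight 1/1320
  … 3 more
Group by Y:
  weight(Y=0) = 11/1440
  weight(Y=1) = 11/1440
  weight(Y=2) = 31/3960
Total weight = 11/1440 + 11/1440 + 31/3960 = 61/2640
P(Y=0 | obs) = 11/1440 / 61/2640 = 121/366
P(Y=1 | obs) = 11/1440 / 61/2640 = 121/366
P(Y=2 | obs) = 31/3960 / 61/2640 = 62/183

P(Y = 0 | obs) = 121/366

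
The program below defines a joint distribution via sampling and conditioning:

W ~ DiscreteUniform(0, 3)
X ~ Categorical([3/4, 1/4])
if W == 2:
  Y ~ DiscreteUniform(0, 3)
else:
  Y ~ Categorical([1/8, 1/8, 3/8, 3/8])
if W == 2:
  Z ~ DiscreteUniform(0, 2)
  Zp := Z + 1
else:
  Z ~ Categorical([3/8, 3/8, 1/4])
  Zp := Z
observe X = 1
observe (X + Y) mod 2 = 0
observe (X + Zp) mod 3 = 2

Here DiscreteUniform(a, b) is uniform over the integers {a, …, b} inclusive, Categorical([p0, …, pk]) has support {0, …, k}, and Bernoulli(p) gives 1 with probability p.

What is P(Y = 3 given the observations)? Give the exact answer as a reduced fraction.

P(Y = 3 | obs) = 97/140

Enumerate traces; 8 have nonzero weight after conditioning:
  (W=0, X=1, Y=1, Z=1) weight 3/1024
  (W=0, X=1, Y=3, Z=1) weight 9/1024
  (W=1, X=1, Y=1, Z=1) weight 3/1024
  (W=1, X=1, Y=3, Z=1) weight 9/1024
  (W=2, X=1, Y=1, Z=0) weight 1/192
  (W=2, X=1, Y=3, Z=0) weight 1/192
  (W=3, X=1, Y=1, Z=1) weight 3/1024
  (W=3, X=1, Y=3, Z=1) weight 9/1024
Group by Y:
  weight(Y=1) = 43/3072
  weight(Y=3) = 97/3072
Total weight = 43/3072 + 97/3072 = 35/768
P(Y=1 | obs) = 43/3072 / 35/768 = 43/140
P(Y=3 | obs) = 97/3072 / 35/768 = 97/140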